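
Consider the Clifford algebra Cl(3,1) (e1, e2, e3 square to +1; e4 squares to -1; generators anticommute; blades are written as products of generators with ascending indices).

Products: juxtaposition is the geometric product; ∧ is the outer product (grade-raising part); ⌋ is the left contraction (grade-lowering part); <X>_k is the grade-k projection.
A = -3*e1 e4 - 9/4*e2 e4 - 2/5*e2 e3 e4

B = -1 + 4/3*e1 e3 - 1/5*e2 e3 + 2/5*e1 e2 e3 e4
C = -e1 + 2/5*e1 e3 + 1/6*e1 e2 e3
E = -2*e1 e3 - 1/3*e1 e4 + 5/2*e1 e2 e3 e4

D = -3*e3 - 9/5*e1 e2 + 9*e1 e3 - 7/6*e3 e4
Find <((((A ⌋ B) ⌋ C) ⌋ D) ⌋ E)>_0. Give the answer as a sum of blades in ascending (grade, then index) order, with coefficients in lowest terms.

step 1: 4/25*e1 + 9/10*e1 e3 - 6/5*e2 e3
step 2: -13/25 + 1/5*e1 + 3/20*e2 + 8/125*e3 + 2/75*e2 e3
step 3: -24/125 - 153/500*e1 - 9/25*e2 + 84/25*e3 - 28/375*e4 + 117/125*e1 e2 - 117/25*e1 e3 + 91/150*e3 e4
step 4: -234/25 + 7588/1125*e1 + 153/250*e3 + 51/500*e4 + 91/60*e1 e2 + 48/125*e1 e3 + 8/125*e1 e4 - 117/10*e2 e4 - 117/50*e3 e4 - 14/75*e1 e2 e3 + 42/5*e1 e2 e4 + 9/10*e1 e3 e4 - 153/200*e2 e3 e4 - 12/25*e1 e2 e3 e4
step 5: -234/25
Answer: -234/25


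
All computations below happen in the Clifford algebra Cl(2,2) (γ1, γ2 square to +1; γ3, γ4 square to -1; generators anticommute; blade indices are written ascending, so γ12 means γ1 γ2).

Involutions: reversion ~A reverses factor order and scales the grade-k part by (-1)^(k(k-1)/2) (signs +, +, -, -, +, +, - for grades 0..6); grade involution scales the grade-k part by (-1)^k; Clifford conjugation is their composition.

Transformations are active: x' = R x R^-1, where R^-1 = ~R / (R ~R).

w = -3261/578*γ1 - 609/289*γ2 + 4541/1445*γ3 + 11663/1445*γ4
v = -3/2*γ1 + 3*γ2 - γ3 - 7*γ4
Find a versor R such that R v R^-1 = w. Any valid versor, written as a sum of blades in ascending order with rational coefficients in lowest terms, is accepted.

Construction: equal norms (both -155/4) license R = v + w = -2064/289*γ1 + 258/289*γ2 + 3096/1445*γ3 + 1548/1445*γ4 — nothing changes along that direction, while (v - w)/2 changes sign, so v maps onto w.
Answer: -2064/289*γ1 + 258/289*γ2 + 3096/1445*γ3 + 1548/1445*γ4


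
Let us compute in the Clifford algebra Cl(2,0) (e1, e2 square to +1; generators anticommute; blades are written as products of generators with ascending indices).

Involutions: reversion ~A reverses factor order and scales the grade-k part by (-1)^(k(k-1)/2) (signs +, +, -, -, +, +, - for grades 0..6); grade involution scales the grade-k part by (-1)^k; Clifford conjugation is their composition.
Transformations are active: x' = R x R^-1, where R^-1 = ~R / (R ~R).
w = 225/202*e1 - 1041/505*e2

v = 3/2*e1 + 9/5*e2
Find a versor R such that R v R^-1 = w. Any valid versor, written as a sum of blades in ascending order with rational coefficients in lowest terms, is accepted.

Equal squares first: v^2 = w^2 = 549/100. Then v + w = 264/101*e1 - 132/505*e2 is a versor taking v to w, provided it is invertible.
Answer: 264/101*e1 - 132/505*e2


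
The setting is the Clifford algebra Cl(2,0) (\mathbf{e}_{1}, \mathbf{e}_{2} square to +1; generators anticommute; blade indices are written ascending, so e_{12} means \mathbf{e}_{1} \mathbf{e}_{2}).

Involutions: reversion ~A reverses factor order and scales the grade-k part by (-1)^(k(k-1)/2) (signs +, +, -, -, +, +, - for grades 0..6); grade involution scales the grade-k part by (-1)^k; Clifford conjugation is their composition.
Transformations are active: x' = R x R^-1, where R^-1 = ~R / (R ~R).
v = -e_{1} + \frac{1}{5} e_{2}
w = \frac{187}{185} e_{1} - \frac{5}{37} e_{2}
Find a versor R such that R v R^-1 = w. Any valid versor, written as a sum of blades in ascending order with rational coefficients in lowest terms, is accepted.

Why this works: both vectors square to \frac{26}{25}, so q(v) = q(w) and R = v + w = \frac{2}{185} e_{1} + \frac{12}{185} e_{2} carries v to w — its own direction survives, the complement (v - w)/2 flips.
Answer: \frac{2}{185} e_{1} + \frac{12}{185} e_{2}


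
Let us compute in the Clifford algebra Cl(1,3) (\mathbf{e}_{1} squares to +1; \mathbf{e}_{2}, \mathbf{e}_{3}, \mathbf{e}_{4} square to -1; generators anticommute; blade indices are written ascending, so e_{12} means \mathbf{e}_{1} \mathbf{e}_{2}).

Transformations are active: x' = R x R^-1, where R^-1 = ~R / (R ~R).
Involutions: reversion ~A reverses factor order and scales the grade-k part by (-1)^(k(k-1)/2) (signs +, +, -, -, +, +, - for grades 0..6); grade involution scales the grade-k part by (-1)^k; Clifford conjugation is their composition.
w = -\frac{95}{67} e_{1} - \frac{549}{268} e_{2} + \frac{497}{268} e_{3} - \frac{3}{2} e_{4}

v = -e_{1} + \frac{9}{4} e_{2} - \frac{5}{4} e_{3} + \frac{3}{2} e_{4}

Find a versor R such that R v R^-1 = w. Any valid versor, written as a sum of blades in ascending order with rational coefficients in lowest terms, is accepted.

Here q(v) = q(w) = -\frac{63}{8}; the classical choice R = v + w = -\frac{162}{67} e_{1} + \frac{27}{134} e_{2} + \frac{81}{134} e_{3} then realises v -> w under the sandwich.
Answer: -\frac{162}{67} e_{1} + \frac{27}{134} e_{2} + \frac{81}{134} e_{3}


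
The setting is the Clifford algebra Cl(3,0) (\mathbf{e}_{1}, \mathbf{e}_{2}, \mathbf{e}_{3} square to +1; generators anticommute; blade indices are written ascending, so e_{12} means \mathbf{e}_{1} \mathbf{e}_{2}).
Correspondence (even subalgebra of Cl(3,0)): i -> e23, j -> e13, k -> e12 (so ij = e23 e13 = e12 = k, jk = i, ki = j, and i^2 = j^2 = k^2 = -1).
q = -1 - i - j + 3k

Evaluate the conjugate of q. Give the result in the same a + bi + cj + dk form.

In blades: q = -1 + 3 e_{12} - e_{13} - e_{23}.
Quaternion conjugation is reversion on the even subalgebra: the scalar is fixed and every grade-2 blade flips sign, giving -1 - 3 e_{12} + e_{13} + e_{23}; translating back:
Answer: -1 + i + j - 3k


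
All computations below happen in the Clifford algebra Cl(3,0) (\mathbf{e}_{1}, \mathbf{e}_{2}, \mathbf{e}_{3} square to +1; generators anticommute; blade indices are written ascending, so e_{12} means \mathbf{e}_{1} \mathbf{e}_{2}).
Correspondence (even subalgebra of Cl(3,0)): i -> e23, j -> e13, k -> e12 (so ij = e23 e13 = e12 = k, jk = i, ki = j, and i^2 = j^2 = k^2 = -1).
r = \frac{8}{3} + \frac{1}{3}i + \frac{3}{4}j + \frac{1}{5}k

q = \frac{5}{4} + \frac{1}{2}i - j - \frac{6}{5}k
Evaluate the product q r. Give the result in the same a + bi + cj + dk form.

In blades: q = \frac{5}{4} - \frac{6}{5} e_{12} - e_{13} + \frac{1}{2} e_{23}, r = \frac{8}{3} + \frac{1}{5} e_{12} + \frac{3}{4} e_{13} + \frac{1}{3} e_{23}.
Distribute q over r term by term (generator squares from the signature, products reordered to ascending indices): (\frac{5}{4})*r = \frac{10}{3} + \frac{1}{4} e_{12} + \frac{15}{16} e_{13} + \frac{5}{12} e_{23}; (-\frac{6}{5} e_{12})*r = \frac{6}{25} - \frac{16}{5} e_{12} - \frac{2}{5} e_{13} + \frac{9}{10} e_{23}; (-e_{13})*r = \frac{3}{4} + \frac{1}{3} e_{12} - \frac{8}{3} e_{13} - \frac{1}{5} e_{23}; (\frac{1}{2} e_{23})*r = -\frac{1}{6} + \frac{3}{8} e_{12} - \frac{1}{10} e_{13} + \frac{4}{3} e_{23}.
Sum: \frac{1247}{300} - \frac{269}{120} e_{12} - \frac{107}{48} e_{13} + \frac{49}{20} e_{23}; translating back through the correspondence:
Answer: \frac{1247}{300} + \frac{49}{20}i - \frac{107}{48}j - \frac{269}{120}k


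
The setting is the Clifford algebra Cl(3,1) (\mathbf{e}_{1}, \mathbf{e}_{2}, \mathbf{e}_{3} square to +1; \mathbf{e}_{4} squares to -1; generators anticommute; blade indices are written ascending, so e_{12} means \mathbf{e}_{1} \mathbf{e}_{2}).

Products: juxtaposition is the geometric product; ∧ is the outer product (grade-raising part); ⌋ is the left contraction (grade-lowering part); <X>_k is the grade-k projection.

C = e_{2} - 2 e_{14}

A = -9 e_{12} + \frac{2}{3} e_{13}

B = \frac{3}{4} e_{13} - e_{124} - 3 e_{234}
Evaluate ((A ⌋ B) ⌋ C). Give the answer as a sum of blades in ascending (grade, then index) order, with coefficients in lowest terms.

step 1: -\frac{1}{2} - 9 e_{4}
step 2: 18 e_{1} - \frac{1}{2} e_{2} + e_{14}
Answer: 18 e_{1} - \frac{1}{2} e_{2} + e_{14}


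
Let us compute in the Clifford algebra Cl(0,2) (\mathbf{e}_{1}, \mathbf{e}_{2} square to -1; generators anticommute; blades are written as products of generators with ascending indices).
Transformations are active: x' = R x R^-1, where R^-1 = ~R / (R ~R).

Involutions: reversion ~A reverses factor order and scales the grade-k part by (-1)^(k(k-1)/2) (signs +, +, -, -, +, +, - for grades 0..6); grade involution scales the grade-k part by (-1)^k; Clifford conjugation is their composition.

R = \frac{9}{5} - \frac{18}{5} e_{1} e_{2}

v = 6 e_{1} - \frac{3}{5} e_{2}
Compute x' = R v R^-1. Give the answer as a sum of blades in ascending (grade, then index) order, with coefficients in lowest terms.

~R = \frac{9}{5} + \frac{18}{5} e_{1} e_{2}, and R ~R = \frac{81}{5}, so R^-1 = ~R / (\frac{81}{5}).
R v = \frac{216}{25} e_{1} - \frac{567}{25} e_{2}
Answer: -\frac{102}{25} e_{1} - \frac{111}{25} e_{2}


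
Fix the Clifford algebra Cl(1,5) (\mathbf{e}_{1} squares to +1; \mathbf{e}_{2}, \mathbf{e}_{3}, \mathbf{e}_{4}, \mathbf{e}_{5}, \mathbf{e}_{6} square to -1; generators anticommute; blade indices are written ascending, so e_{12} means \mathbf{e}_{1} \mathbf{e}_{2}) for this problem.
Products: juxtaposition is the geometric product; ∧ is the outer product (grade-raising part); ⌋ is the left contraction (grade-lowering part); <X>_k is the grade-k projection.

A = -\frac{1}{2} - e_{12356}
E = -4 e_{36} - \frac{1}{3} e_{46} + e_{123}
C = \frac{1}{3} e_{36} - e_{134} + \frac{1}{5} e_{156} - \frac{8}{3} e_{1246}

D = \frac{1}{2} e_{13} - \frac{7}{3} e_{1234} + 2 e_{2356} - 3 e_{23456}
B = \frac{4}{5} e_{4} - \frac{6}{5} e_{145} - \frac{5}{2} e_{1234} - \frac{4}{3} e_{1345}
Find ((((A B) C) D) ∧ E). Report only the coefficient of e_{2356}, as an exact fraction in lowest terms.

step 1: -\frac{2}{5} e_{4} + \frac{3}{5} e_{145} - \frac{4}{3} e_{246} - \frac{5}{2} e_{456} + \frac{5}{4} e_{1234} + \frac{2}{3} e_{1345} + \frac{6}{5} e_{2346} - \frac{4}{5} e_{123456}
step 2: -\frac{32}{9} e_{1} - \frac{5}{4} e_{2} - \frac{2}{3} e_{5} + \frac{14}{5} e_{13} - \frac{1}{2} e_{14} + \frac{2}{5} e_{24} + \frac{23}{15} e_{35} + \frac{10}{3} e_{36} - \frac{3}{25} e_{46} + \frac{20}{3} e_{125} + \frac{2}{15} e_{126} + \frac{64}{225} e_{234} - \frac{4}{5} e_{256} - \frac{5}{6} e_{345} + \frac{4}{15} e_{346} - \frac{4}{3} e_{1236} + \frac{8}{15} e_{1245} + \frac{5}{12} e_{1246} - \frac{5}{2} e_{1356} - \frac{32}{225} e_{1456} - \frac{16}{9} e_{2356} + \frac{6}{25} e_{12345} + \frac{1}{5} e_{13456} - \frac{1}{4} e_{23456}
step 3: -\frac{523}{180} + \frac{448}{675} e_{1} - \frac{152}{45} e_{3} + \frac{29}{6} e_{4} + \frac{14}{25} e_{5} + \frac{22}{5} e_{12} - \frac{14}{15} e_{13} + \frac{103}{30} e_{15} + \frac{71}{75} e_{16} + \frac{7}{6} e_{23} + \frac{98}{15} e_{24} + \frac{88}{15} e_{25} - \frac{49}{10} e_{26} + \frac{43}{20} e_{34} - \frac{56}{45} e_{35} - \frac{35}{36} e_{36} - \frac{28}{9} e_{46} - \frac{631}{300} e_{56} + \frac{631}{600} e_{123} - \frac{3619}{450} e_{124} - \frac{35}{18} e_{125} + \frac{28}{45} e_{126} + \frac{35}{12} e_{134} + \frac{13}{20} e_{135} + \frac{176}{15} e_{136} + \frac{43}{12} e_{145} + \frac{46}{75} e_{146} - \frac{7}{12} e_{156} + \frac{224}{27} e_{234} - \frac{223}{75} e_{235} + \frac{19}{15} e_{236} + \frac{781}{75} e_{245} - \frac{44}{15} e_{246} + \frac{7}{15} e_{256} - \frac{140}{9} e_{345} - \frac{14}{45} e_{346} + \frac{13}{10} e_{356} - \frac{211}{450} e_{456} + \frac{19}{225} e_{1234} + \frac{7}{25} e_{1236} + \frac{161}{45} e_{1245} + \frac{70}{9} e_{1246} + \frac{292}{45} e_{1256} - \frac{37}{30} e_{1345} + \frac{3151}{150} e_{1346} - \frac{112}{27} e_{1456} - \frac{38}{75} e_{2345} + \frac{43}{24} e_{2346} + \frac{224}{675} e_{2356} - \frac{35}{6} e_{2456} - \frac{4159}{900} e_{3456} + \frac{14}{9} e_{12345} - \frac{739}{90} e_{12356} - \frac{331}{40} e_{12456} + \frac{28}{15} e_{13456} + \frac{29}{3} e_{123456}
step 4: \frac{523}{45} e_{36} + \frac{523}{540} e_{46} - \frac{523}{180} e_{123} - \frac{1792}{675} e_{136} - \frac{448}{2025} e_{146} + \frac{2762}{135} e_{346} + \frac{56}{25} e_{356} + \frac{14}{75} e_{456} - \frac{29}{6} e_{1234} - \frac{14}{25} e_{1235} - \frac{88}{5} e_{1236} - \frac{22}{15} e_{1246} + \frac{14}{45} e_{1346} + \frac{206}{15} e_{1356} + \frac{103}{90} e_{1456} + \frac{2317}{90} e_{2346} + \frac{352}{15} e_{2356} + \frac{88}{45} e_{2456} - \frac{56}{135} e_{3456} - \frac{12827}{360} e_{12346} - \frac{8893}{900} e_{12356} - \frac{35}{54} e_{12456} - \frac{847}{60} e_{13456} - \frac{1919}{45} e_{23456} - \frac{6229}{450} e_{123456}
Answer: \frac{352}{15}


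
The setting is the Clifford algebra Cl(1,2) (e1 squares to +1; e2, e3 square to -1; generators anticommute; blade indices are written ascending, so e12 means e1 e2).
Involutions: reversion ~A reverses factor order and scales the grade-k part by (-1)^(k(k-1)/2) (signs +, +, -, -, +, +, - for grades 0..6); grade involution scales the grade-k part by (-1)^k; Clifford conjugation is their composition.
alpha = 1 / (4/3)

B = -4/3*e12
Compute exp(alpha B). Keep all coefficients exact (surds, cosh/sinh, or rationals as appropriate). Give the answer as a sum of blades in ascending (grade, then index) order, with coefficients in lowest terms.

B^2 = (-4/3)^2*(e12)^2 = 16/9*(+1) = 16/9 (a basis 2-blade squares to minus the product of its generators' squares).
B^2 = 16/9 — the series telescopes hyperbolically here: l = 4/3, alpha*l = 1, so exp(alpha B) = cosh(1) + (sinh(1)/(4/3))*B = cosh(1) + (3*sinh(1)/4)*B.
Answer: cosh(1) - sinh(1)*e12


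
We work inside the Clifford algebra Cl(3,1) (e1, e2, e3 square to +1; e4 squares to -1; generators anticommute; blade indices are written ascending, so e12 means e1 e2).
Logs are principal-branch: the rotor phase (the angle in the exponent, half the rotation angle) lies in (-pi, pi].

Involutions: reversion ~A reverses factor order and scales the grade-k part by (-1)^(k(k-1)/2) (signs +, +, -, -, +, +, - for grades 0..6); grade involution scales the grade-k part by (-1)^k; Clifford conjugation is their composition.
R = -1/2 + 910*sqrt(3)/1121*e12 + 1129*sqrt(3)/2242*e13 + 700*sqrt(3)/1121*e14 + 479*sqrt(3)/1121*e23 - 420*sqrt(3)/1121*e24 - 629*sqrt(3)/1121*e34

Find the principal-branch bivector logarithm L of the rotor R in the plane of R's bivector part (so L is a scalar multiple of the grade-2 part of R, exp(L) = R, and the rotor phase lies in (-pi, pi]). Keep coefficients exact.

The scalar part of R is -1/2, and that scalar determines the rotor phase on the principal branch; recovering the unit plane as bivector-part over sine of the phase gives L = phase * plane.
Concretely: cos(phase) = -1/2 gives phase = ±2*pi/3, and since phase/sin(phase) is even the sign is immaterial: L = (phase/sin(phase)) * <R>_2 = (4*sqrt(3)*pi/9) * <R>_2.
Answer: 3640*pi/3363*e12 + 2258*pi/3363*e13 + 2800*pi/3363*e14 + 1916*pi/3363*e23 - 560*pi/1121*e24 - 2516*pi/3363*e34


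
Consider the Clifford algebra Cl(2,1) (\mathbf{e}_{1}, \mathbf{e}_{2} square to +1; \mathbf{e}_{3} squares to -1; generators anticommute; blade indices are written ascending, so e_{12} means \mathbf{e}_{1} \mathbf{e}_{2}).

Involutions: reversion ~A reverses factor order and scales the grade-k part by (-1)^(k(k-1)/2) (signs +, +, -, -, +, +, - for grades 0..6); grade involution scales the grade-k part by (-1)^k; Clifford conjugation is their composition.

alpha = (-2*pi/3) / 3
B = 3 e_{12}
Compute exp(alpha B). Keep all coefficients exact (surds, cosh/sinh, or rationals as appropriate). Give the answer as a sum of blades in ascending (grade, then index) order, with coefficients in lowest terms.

B^2 = (3)^2*(e_{12})^2 = 9*(-1) = -9 (a basis 2-blade squares to minus the product of its generators' squares).
B^2 = -9 — B^2 < 0, so the exponential closes trigonometrically: l = 3, alpha*l = - \frac{2 \pi}{3}, so exp(alpha B) = cos(- \frac{2 \pi}{3}) + (sin(- \frac{2 \pi}{3})/3)*B = - \frac{1}{2} + (- \frac{\sqrt{3}}{6})*B.
Answer: - \frac{1}{2} - \frac{\sqrt{3}}{2} e_{12}


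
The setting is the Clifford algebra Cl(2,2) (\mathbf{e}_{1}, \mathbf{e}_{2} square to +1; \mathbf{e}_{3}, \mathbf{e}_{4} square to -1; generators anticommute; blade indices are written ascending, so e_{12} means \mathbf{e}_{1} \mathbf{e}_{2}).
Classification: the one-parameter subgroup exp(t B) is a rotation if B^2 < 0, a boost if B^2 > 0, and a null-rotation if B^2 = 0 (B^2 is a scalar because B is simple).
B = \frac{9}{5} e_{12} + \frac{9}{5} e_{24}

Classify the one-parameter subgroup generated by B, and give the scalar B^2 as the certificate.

B^2 term by term: the squares give (\frac{9}{5})^2*(e_{12})^2 + (\frac{9}{5})^2*(e_{24})^2 = \frac{81}{25}*(-1) + \frac{81}{25}*(+1) = 0 (each basis 2-blade squares to minus the product of its generators' squares); cross terms between blades sharing an index anticommute and cancel. So B^2 = 0.
Answer: null-rotation, certificate B^2 = 0. Note: conjugating B changes its blade decomposition but never the scalar B^2 = 0, whose sign settles the classification.


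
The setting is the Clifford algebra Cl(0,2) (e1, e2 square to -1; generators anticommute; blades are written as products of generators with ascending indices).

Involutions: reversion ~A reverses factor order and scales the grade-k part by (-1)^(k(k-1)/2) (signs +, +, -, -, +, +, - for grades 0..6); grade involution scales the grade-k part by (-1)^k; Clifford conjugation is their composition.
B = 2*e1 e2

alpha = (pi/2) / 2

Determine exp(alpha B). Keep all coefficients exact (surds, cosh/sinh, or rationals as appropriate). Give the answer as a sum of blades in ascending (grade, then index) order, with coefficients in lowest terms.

B^2 = (2)^2*(e1 e2)^2 = 4*(-1) = -4 (a basis 2-blade squares to minus the product of its generators' squares).
B^2 = -4 — the negative square puts this in the circular regime; l = 2, alpha*l = pi/2, so exp(alpha B) = cos(pi/2) + (sin(pi/2)/2)*B = 0 + (1/2)*B.
Answer: e1 e2


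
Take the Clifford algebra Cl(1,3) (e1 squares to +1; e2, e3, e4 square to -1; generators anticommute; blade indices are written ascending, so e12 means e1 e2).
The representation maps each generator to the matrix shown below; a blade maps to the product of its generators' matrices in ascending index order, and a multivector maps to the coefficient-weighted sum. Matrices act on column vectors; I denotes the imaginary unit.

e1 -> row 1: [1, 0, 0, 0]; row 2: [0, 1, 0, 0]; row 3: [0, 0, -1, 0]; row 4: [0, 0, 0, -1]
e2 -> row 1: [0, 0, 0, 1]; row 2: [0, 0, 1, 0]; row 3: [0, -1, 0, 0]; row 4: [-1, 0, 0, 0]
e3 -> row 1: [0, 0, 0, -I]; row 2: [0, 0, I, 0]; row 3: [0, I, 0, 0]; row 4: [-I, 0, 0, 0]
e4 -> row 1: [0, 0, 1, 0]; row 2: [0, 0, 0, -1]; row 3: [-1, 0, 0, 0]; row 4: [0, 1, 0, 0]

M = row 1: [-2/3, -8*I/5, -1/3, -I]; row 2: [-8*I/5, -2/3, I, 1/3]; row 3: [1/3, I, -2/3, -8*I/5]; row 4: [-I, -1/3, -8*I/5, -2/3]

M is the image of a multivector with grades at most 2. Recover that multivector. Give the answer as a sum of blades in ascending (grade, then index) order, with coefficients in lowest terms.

Method: the blade images are trace-orthogonal — tr(rho(e_A) rho(e_B)^-1) = 4 if A = B and 0 otherwise — and rho(e_A)^-1 = (e_A)^2 * rho(e_A) with (e_A)^2 = +1 or -1, so the coefficient of e_A in the preimage is (e_A)^2 * tr(M rho(e_A))/4.
Nonzero projections over blades of grade <= 2: 1: (1)^2 = +1, tr(M 1) = -8/3, coefficient -2/3; e3: (e3)^2 = -1, tr(M rho(e3)) = -4, coefficient 1; e4: (e4)^2 = -1, tr(M rho(e4)) = 4/3, coefficient -1/3; e34: (e34)^2 = -1, tr(M rho(e34)) = -32/5, coefficient 8/5. Every other blade of grade <= 2 projects to 0.
Answer: -2/3 + e3 - 1/3*e4 + 8/5*e34


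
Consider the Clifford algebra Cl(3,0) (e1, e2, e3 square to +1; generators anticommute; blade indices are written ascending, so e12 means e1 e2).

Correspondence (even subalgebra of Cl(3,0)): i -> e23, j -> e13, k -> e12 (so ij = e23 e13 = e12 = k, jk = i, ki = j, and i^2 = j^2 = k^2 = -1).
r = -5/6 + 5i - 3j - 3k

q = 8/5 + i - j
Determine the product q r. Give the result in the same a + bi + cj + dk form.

In blades: q = 8/5 - e13 + e23, r = -5/6 - 3*e12 - 3*e13 + 5*e23.
Distribute q over r term by term (generator squares from the signature, products reordered to ascending indices): (8/5)*r = -4/3 - 24/5*e12 - 24/5*e13 + 8*e23; (-e13)*r = -3 + 5*e12 + 5/6*e13 + 3*e23; (e23)*r = -5 - 3*e12 + 3*e13 - 5/6*e23.
Sum: -28/3 - 14/5*e12 - 29/30*e13 + 61/6*e23; translating back through the correspondence:
Answer: -28/3 + 61/6*i - 29/30*j - 14/5*k


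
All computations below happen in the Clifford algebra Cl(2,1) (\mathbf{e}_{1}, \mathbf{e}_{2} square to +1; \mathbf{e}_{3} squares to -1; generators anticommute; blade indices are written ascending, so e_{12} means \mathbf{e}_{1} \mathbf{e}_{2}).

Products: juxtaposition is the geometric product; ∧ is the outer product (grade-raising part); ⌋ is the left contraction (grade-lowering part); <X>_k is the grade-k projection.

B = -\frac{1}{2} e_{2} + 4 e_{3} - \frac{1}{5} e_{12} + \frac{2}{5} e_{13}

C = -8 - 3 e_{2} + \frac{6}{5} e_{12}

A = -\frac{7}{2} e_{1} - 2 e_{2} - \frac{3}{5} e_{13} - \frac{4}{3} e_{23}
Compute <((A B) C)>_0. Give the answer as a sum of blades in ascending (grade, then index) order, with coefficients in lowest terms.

step 1: \frac{19}{25} + 2 e_{1} + \frac{181}{30} e_{2} - \frac{31}{15} e_{3} + \frac{137}{60} e_{12} - \frac{214}{15} e_{13} - \frac{197}{25} e_{23} + \frac{1}{2} e_{123}
step 2: -\frac{673}{25} - \frac{3009}{100} e_{1} - \frac{3611}{75} e_{2} - \frac{578}{75} e_{3} - \frac{8758}{375} e_{12} + \frac{93817}{750} e_{13} + \frac{993}{25} e_{23} - \frac{1232}{25} e_{123}
step 3: -\frac{673}{25}
Answer: -\frac{673}{25}


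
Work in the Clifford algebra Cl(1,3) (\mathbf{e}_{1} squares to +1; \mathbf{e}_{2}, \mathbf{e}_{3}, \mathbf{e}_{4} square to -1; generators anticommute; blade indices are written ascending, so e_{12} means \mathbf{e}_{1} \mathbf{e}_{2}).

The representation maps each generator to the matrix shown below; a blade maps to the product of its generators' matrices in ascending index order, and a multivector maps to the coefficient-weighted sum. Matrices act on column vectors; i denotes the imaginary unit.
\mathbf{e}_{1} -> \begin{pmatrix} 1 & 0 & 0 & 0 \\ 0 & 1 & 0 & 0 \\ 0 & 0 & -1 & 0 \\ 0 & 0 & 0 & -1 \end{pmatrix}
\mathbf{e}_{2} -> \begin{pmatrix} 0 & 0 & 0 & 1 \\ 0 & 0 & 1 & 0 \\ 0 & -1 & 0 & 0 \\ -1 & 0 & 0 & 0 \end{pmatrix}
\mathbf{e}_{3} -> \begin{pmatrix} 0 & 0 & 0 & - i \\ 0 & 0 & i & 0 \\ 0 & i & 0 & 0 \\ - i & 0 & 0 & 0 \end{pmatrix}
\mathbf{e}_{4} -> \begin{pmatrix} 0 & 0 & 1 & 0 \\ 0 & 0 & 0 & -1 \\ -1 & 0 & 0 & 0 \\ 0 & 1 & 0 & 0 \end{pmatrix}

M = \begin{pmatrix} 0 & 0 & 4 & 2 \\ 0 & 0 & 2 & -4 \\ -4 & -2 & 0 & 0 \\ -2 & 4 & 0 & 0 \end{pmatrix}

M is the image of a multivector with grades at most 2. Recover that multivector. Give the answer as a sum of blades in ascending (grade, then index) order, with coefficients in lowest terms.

Method: the blade images are trace-orthogonal — tr(rho(e_A) rho(e_B)^-1) = 4 if A = B and 0 otherwise — and rho(e_A)^-1 = (e_A)^2 * rho(e_A) with (e_A)^2 = +1 or -1, so the coefficient of e_A in the preimage is (e_A)^2 * tr(M rho(e_A))/4.
Nonzero projections over blades of grade <= 2: e_{2}: (e_{2})^2 = -1, tr(M rho(e_{2})) = -8, coefficient 2; e_{4}: (e_{4})^2 = -1, tr(M rho(e_{4})) = -16, coefficient 4. Every other blade of grade <= 2 projects to 0.
Answer: 2 e_{2} + 4 e_{4}


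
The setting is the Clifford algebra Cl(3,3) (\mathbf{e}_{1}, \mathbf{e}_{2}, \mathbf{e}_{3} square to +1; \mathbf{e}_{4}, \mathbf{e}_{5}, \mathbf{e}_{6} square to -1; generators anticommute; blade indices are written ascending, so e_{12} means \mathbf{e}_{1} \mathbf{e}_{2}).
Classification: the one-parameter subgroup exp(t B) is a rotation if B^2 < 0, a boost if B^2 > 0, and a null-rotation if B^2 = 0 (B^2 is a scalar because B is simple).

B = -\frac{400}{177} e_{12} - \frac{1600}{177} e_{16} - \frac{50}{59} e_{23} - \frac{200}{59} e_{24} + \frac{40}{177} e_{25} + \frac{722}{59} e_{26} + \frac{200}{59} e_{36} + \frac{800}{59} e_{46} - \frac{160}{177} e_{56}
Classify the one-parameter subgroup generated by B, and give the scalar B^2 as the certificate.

B^2 term by term: the squares give (-\frac{400}{177})^2*(e_{12})^2 + (-\frac{1600}{177})^2*(e_{16})^2 + (-\frac{50}{59})^2*(e_{23})^2 + (-\frac{200}{59})^2*(e_{24})^2 + (\frac{40}{177})^2*(e_{25})^2 + (\frac{722}{59})^2*(e_{26})^2 + (\frac{200}{59})^2*(e_{36})^2 + (\frac{800}{59})^2*(e_{46})^2 + (-\frac{160}{177})^2*(e_{56})^2 = \frac{160000}{31329}*(-1) + \frac{2560000}{31329}*(+1) + \frac{2500}{3481}*(-1) + \frac{40000}{3481}*(+1) + \frac{1600}{31329}*(+1) + \frac{521284}{3481}*(+1) + \frac{40000}{3481}*(+1) + \frac{640000}{3481}*(-1) + \frac{25600}{31329}*(-1) = 64 (each basis 2-blade squares to minus the product of its generators' squares); cross terms between blades sharing an index anticommute and cancel; the commuting (index-disjoint) pairs give grade-4 terms 2*c*c'*(blade product), which cancel blade by blade — e_{1236}: -\frac{160000}{10443} + \frac{160000}{10443} = 0; e_{1246}: -\frac{640000}{10443} + \frac{640000}{10443} = 0; e_{1256}: \frac{128000}{31329} - \frac{128000}{31329} = 0; e_{2346}: -\frac{80000}{3481} + \frac{80000}{3481} = 0; e_{2356}: \frac{16000}{10443} - \frac{16000}{10443} = 0; e_{2456}: \frac{64000}{10443} - \frac{64000}{10443} = 0 — confirming B is simple. So B^2 = 64.
Answer: boost, certificate B^2 = 64. Key observation: B^2 = 64 is a conjugation invariant, so its sign decides the class regardless of the surface form of B.


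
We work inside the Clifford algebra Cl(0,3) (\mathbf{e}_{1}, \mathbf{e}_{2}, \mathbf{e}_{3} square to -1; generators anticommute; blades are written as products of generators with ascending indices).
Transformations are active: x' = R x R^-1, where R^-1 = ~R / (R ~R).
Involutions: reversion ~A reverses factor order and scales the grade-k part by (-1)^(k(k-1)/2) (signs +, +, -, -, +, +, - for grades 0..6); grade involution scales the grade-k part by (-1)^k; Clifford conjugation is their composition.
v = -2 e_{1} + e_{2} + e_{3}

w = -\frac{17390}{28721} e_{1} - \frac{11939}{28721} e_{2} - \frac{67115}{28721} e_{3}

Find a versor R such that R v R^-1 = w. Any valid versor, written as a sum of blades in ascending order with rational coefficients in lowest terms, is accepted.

The midline construction: v and w both square to -6, so reflecting in their sum -\frac{74832}{28721} e_{1} + \frac{16782}{28721} e_{2} - \frac{38394}{28721} e_{3} exchanges them.
Answer: -\frac{74832}{28721} e_{1} + \frac{16782}{28721} e_{2} - \frac{38394}{28721} e_{3}


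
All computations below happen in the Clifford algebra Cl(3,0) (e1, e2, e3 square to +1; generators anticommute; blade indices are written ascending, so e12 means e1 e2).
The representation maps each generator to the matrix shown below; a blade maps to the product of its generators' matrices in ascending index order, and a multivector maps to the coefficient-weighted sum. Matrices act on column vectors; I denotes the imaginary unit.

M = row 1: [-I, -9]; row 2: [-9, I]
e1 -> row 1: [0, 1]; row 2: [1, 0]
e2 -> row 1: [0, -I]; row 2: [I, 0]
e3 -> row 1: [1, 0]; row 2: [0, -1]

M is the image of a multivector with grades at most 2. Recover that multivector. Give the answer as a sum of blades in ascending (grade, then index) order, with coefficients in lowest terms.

Method: 1, rho(e1), rho(e2), rho(e3) form a trace-orthogonal basis of the 2x2 complex matrices (tr(X Y) = 2 if X = Y, else 0), so M = m0*1 + m1*rho(e1) + m2*rho(e2) + m3*rho(e3) with m0 = tr(M)/2 = 0, m1 = tr(M rho(e1))/2 = -9, m2 = tr(M rho(e2))/2 = 0, m3 = tr(M rho(e3))/2 = -I.
Multiplying table entries, the bivector images are rho(e12) = I*rho(e3), rho(e13) = -I*rho(e2), rho(e23) = I*rho(e1); with real blade coefficients the real parts of m0..m3 are the coefficients of 1, e1, e2, e3 and the imaginary parts give the bivectors (e23: Im m1, e13: -Im m2, e12: Im m3).
Answer: -9*e1 - e12


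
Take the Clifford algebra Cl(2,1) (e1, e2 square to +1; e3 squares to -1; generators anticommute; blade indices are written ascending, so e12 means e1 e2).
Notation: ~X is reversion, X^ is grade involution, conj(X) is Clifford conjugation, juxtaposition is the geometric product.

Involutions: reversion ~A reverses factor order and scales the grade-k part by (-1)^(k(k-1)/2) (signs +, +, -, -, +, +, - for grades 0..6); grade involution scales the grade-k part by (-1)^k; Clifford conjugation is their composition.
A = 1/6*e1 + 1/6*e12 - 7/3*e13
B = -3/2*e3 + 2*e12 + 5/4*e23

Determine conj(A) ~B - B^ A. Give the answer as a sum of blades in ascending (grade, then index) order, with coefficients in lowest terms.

first term: -1/3 + 7/2*e1 + 1/3*e2 - 35/12*e12 + 11/24*e13 - 14/3*e23 + 11/24*e123
second term: -1/3 - 7/2*e1 - 1/3*e2 + 35/12*e12 - 11/24*e13 + 14/3*e23 + 11/24*e123
Answer: 7*e1 + 2/3*e2 - 35/6*e12 + 11/12*e13 - 28/3*e23


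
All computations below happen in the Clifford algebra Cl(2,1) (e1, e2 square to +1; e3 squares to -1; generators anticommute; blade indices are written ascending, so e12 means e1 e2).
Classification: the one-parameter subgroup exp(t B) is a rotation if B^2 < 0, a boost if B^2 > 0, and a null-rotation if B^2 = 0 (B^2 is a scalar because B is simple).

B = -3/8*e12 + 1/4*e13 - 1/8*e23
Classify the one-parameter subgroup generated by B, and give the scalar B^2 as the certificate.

B^2 term by term: the squares give (-3/8)^2*(e12)^2 + (1/4)^2*(e13)^2 + (-1/8)^2*(e23)^2 = 9/64*(-1) + 1/16*(+1) + 1/64*(+1) = -1/16 (each basis 2-blade squares to minus the product of its generators' squares); cross terms between blades sharing an index anticommute and cancel. So B^2 = -1/16.
Answer: rotation, certificate B^2 = -1/16. Why this suffices: the scalar -1/16 survives any versor conjugation, so its sign alone determines the class however B is presented.


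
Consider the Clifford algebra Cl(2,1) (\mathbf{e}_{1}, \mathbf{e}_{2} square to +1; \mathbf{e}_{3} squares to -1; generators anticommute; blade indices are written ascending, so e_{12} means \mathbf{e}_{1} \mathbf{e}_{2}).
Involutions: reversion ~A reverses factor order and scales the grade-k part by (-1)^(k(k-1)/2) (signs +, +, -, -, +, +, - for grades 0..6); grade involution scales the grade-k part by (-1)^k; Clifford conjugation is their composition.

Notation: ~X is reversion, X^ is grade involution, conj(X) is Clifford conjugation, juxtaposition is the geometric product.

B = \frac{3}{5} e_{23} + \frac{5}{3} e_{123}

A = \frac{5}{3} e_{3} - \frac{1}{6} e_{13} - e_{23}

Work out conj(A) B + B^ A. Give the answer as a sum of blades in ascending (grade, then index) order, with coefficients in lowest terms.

first term: \frac{3}{5} + \frac{5}{3} e_{1} - \frac{23}{18} e_{2} + \frac{259}{90} e_{12}
second term: -\frac{3}{5} + \frac{5}{3} e_{1} - \frac{23}{18} e_{2} + \frac{259}{90} e_{12}
Answer: \frac{10}{3} e_{1} - \frac{23}{9} e_{2} + \frac{259}{45} e_{12}


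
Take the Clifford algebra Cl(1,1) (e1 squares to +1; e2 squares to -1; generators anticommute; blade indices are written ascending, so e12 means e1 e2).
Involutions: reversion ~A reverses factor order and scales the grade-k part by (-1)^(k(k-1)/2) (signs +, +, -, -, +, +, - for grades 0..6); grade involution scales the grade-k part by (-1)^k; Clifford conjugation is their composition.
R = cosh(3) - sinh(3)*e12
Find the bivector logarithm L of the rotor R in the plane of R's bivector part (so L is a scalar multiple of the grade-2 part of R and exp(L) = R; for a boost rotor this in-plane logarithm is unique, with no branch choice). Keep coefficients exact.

The scalar part of R is cosh(3), which fixes the rapidity magnitude through cosh (cosh is even, so it cannot fix the sign — the bivector part carries that); dividing the bivector part by sinh of the rapidity gives the plane, and L = rapidity * plane, where the joint sign ambiguity of (rapidity, plane) cancels in the product.
Concretely: cosh(rapidity) = cosh(3) gives rapidity = ±3, and since rapidity/sinh(rapidity) is even the sign is immaterial: L = (rapidity/sinh(rapidity)) * <R>_2 = (3/sinh(3)) * <R>_2.
Answer: -3*e12


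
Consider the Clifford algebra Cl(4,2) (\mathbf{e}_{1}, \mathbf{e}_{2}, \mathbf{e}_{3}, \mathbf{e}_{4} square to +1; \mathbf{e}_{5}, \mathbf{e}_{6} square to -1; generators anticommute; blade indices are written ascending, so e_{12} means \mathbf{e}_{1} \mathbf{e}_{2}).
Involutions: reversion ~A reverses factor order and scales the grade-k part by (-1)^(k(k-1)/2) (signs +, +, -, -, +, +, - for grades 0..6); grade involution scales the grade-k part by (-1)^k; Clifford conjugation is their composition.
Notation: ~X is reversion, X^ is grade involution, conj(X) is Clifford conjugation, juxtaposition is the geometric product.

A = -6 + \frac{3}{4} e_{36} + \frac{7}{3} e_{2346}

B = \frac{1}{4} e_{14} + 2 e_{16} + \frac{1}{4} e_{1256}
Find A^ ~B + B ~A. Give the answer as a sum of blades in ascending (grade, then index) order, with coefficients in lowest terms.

first term: \frac{3}{2} e_{13} + \frac{3}{2} e_{14} + 12 e_{16} + \frac{14}{3} e_{1234} + \frac{3}{16} e_{1235} + \frac{7}{12} e_{1236} - \frac{3}{2} e_{1256} - \frac{7}{12} e_{1345} + \frac{3}{16} e_{1346}
second term: -\frac{3}{2} e_{13} - \frac{3}{2} e_{14} - 12 e_{16} + \frac{14}{3} e_{1234} + \frac{3}{16} e_{1235} + \frac{7}{12} e_{1236} - \frac{3}{2} e_{1256} - \frac{7}{12} e_{1345} + \frac{3}{16} e_{1346}
Answer: \frac{28}{3} e_{1234} + \frac{3}{8} e_{1235} + \frac{7}{6} e_{1236} - 3 e_{1256} - \frac{7}{6} e_{1345} + \frac{3}{8} e_{1346}


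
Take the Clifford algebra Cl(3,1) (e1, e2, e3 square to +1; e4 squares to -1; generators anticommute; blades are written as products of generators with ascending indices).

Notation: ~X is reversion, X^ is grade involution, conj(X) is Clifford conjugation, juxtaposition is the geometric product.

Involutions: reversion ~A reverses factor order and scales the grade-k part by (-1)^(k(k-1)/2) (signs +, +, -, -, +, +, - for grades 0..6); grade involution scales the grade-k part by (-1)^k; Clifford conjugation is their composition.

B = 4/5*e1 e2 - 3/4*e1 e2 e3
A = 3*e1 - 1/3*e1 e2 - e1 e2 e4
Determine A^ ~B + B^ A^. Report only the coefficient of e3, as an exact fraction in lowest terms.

first term: -4/15 + 12/5*e2 + 1/4*e3 + 4/5*e4 - 9/4*e2 e3 + 3/4*e3 e4
second term: 4/15 + 12/5*e2 + 1/4*e3 - 4/5*e4 - 9/4*e2 e3 - 3/4*e3 e4
Answer: 1/2


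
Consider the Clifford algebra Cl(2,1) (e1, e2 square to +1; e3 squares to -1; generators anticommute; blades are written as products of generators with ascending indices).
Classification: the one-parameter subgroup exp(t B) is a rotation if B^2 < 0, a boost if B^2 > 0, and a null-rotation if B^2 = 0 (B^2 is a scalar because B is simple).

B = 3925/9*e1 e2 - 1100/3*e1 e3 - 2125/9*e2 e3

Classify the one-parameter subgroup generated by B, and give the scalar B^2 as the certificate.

B^2 term by term: the squares give (3925/9)^2*(e1 e2)^2 + (-1100/3)^2*(e1 e3)^2 + (-2125/9)^2*(e2 e3)^2 = 15405625/81*(-1) + 1210000/9*(+1) + 4515625/81*(+1) = 0 (each basis 2-blade squares to minus the product of its generators' squares); cross terms between blades sharing an index anticommute and cancel. So B^2 = 0.
Answer: null-rotation, certificate B^2 = 0. B^2 = 0 is basis-independent, so its sign is the whole story.


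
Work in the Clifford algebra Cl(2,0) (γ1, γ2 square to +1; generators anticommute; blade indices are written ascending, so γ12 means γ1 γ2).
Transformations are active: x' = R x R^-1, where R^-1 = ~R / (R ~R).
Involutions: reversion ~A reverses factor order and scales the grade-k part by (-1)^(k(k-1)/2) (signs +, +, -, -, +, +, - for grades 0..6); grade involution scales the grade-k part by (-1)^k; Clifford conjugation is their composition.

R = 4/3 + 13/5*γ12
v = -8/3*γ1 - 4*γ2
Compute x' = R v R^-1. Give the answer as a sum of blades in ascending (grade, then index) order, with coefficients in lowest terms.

~R = 4/3 - 13/5*γ12, and R ~R = 1921/225, so R^-1 = ~R / (1921/225).
R v = -628/45*γ1 + 8/5*γ2
Answer: -9752/5763*γ1 + 8644/1921*γ2


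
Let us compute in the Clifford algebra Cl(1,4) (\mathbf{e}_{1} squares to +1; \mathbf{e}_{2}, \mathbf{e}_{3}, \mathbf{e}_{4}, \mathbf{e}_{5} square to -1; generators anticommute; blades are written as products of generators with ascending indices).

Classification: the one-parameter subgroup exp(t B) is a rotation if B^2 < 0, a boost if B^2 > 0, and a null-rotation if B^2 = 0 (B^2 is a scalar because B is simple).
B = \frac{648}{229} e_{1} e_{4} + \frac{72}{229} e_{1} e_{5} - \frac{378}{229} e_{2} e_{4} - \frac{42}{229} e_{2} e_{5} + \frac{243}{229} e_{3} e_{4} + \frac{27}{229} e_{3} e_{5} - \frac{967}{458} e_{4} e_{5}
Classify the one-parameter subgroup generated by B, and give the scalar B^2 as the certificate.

B^2 term by term: the squares give (\frac{648}{229})^2*(e_{1} e_{4})^2 + (\frac{72}{229})^2*(e_{1} e_{5})^2 + (-\frac{378}{229})^2*(e_{2} e_{4})^2 + (-\frac{42}{229})^2*(e_{2} e_{5})^2 + (\frac{243}{229})^2*(e_{3} e_{4})^2 + (\frac{27}{229})^2*(e_{3} e_{5})^2 + (-\frac{967}{458})^2*(e_{4} e_{5})^2 = \frac{419904}{52441}*(+1) + \frac{5184}{52441}*(+1) + \frac{142884}{52441}*(-1) + \frac{1764}{52441}*(-1) + \frac{59049}{52441}*(-1) + \frac{729}{52441}*(-1) + \frac{935089}{209764}*(-1) = -\frac{1}{4} (each basis 2-blade squares to minus the product of its generators' squares); cross terms between blades sharing an index anticommute and cancel; the commuting (index-disjoint) pairs give grade-4 terms 2*c*c'*(blade product), which cancel blade by blade — e_{1} e_{2} e_{4} e_{5}: \frac{54432}{52441} - \frac{54432}{52441} = 0; e_{1} e_{3} e_{4} e_{5}: -\frac{34992}{52441} + \frac{34992}{52441} = 0; e_{2} e_{3} e_{4} e_{5}: \frac{20412}{52441} - \frac{20412}{52441} = 0 — confirming B is simple. So B^2 = -\frac{1}{4}.
Answer: rotation, certificate B^2 = -\frac{1}{4}. No conjugation can change B^2 = -\frac{1}{4}; the sign gives the class.


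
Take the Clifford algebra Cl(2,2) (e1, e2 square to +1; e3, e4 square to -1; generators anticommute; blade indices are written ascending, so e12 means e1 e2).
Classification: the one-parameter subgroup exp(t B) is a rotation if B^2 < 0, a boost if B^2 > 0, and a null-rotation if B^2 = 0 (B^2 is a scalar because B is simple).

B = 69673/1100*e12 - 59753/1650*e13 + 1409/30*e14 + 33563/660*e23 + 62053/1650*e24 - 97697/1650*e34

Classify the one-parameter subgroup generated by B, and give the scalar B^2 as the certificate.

B^2 term by term: the squares give (69673/1100)^2*(e12)^2 + (-59753/1650)^2*(e13)^2 + (1409/30)^2*(e14)^2 + (33563/660)^2*(e23)^2 + (62053/1650)^2*(e24)^2 + (-97697/1650)^2*(e34)^2 = 4854326929/1210000*(-1) + 3570421009/2722500*(+1) + 1985281/900*(+1) + 1126474969/435600*(+1) + 3850574809/2722500*(+1) + 9544703809/2722500*(-1) = 0 (each basis 2-blade squares to minus the product of its generators' squares); cross terms between blades sharing an index anticommute and cancel; the commuting (index-disjoint) pairs give grade-4 terms 2*c*c'*(blade product), which cancel blade by blade — e1234: -6806843081/907500 + 3707852909/1361250 + 47290267/9900 = 0 — confirming B is simple. So B^2 = 0.
Answer: null-rotation, certificate B^2 = 0. B^2 = 0 is basis-independent, so its sign is the whole story.


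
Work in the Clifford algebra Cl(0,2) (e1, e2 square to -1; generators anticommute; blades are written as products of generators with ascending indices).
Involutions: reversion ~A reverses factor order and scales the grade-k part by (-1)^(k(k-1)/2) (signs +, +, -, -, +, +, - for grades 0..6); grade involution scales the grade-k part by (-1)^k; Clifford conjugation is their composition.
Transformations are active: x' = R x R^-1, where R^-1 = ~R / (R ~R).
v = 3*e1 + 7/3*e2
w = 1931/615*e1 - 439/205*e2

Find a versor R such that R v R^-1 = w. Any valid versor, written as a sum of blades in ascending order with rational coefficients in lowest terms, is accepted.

Here q(v) = q(w) = -130/9; the classical choice R = v + w = 3776/615*e1 + 118/615*e2 then realises v -> w under the sandwich.
Answer: 3776/615*e1 + 118/615*e2


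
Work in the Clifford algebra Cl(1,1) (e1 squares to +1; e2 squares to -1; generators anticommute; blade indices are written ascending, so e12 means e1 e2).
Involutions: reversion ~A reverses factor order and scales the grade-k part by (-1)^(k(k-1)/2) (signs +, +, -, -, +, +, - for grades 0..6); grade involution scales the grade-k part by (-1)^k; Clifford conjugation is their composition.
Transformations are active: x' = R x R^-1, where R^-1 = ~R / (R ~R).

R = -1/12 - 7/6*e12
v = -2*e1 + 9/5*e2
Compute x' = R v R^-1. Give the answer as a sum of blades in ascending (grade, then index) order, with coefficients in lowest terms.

~R = -1/12 + 7/6*e12, and R ~R = -65/48, so R^-1 = ~R / (-65/48).
R v = 34/15*e1 - 149/60*e2
Answer: 2222/975*e1 - 2053/975*e2
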